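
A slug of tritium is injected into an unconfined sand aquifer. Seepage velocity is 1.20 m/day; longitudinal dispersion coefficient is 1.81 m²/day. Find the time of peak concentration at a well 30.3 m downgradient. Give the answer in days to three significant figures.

24.0 days

For the 1D instantaneous-source solution, setting ∂C/∂t = 0 at fixed x gives v²t² + 2Dt − x² = 0, so t = (√(D² + v²x²) − D)/v².
√(D² + v²x²) = √(1.81² + 1.20² × 30.3²) = 36.41; v² = 1.44.
t = (36.41 − 1.81)/1.44 = 24.0 days (vs. the pure-advection estimate x/v = 25.2 d).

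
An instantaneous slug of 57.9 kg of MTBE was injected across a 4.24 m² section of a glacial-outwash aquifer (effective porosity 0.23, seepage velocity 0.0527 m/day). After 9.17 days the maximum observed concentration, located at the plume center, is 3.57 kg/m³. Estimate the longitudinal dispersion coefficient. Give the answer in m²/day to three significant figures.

At the plume center C_max = M/(n_e·A·√(4πDt)), so D = M²/(4πt·(n_e·A·C_max)²).
n_e·A·C_max = 0.23 × 4.24 × 3.57 = 3.481 kg/m.
D = 57.9²/(4π × 9.17 × 3.481²) = 2.40 m²/day.

2.40 m²/day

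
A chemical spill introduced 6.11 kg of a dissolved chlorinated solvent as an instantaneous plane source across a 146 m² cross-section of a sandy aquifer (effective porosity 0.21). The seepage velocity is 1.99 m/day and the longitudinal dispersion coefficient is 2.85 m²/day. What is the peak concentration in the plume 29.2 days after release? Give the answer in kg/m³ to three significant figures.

0.00616 kg/m³

The peak of an instantaneous 1D plume sits at x = vt; there the Gaussian factor is 1 and C_max = M/(n_e·A·√(4πDt)), where n_e·A is the pore area the mass is dissolved in.
√(4πDt) = √(4π × 2.85 × 29.2) = 32.34 m, so C_max = 6.11/(0.21 × 146 × 32.34) = 0.00616 kg/m³.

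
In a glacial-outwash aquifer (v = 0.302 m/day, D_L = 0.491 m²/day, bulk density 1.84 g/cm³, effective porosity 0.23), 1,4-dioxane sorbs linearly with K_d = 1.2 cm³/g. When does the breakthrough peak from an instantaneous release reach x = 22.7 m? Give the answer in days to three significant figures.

Retardation factor R = 1 + ρ_b·K_d/n = 1 + 1.84 × 1.2/0.23 = 10.60.
Sorption retards both mechanisms: v_R = v/R = 0.02849 m/day, D_R = D/R = 0.04632 m²/day.
Peak time from v_R²t² + 2D_R t − x² = 0: t = (√(D_R² + v_R²x²) − D_R)/v_R².
√(D_R² + v_R²x²) = √(0.04632² + 0.02849² × 22.7²) = 0.6484; v_R² = 0.0008117.
t = (0.6484 − 0.04632)/0.0008117 = 742 days.

742 days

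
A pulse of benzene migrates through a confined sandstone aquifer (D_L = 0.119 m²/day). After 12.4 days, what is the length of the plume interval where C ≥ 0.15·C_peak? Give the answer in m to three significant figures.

6.69 m

The plume is Gaussian with σ = √(2Dt) = √(2 × 0.119 × 12.4) = 1.718 m.
C/C_peak = exp(−Δx²/(2σ²)) = 0.15 ⇒ Δx = σ·√(−2 ln 0.15) = 1.718 × 1.948 = 3.347 m.
Width = 2Δx = 6.69 m.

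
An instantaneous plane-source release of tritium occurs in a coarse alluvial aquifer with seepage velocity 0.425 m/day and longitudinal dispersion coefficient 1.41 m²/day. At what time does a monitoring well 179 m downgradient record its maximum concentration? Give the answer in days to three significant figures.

For the 1D instantaneous-source solution, setting ∂C/∂t = 0 at fixed x gives v²t² + 2Dt − x² = 0, so t = (√(D² + v²x²) − D)/v².
√(D² + v²x²) = √(1.41² + 0.425² × 179²) = 76.09; v² = 0.180625.
t = (76.09 − 1.41)/0.180625 = 413 days (vs. the pure-advection estimate x/v = 421 d).

413 days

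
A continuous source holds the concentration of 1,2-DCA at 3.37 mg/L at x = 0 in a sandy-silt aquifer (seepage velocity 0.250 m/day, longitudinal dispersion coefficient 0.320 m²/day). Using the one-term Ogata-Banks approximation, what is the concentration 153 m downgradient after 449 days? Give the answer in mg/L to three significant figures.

0.0273 mg/L

For a continuous step input, C/C₀ ≈ ½·erfc((x−vt)/(2√(Dt))).
vt = 0.250 × 449 = 112.25 m and 2√(Dt) = 2√(0.320 × 449) = 23.97 m.
Argument (x−vt)/(2√(Dt)) = (153 − 112.25)/23.97 = 1.700; ½·erfc(1.700) = 0.008105.
C = 3.37 × 0.008105 = 0.0273 mg/L.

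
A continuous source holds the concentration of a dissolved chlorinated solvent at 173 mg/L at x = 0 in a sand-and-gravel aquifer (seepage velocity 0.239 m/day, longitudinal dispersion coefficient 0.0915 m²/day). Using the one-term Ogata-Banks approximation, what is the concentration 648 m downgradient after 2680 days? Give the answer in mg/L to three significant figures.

For a continuous step input, C/C₀ ≈ ½·erfc((x−vt)/(2√(Dt))).
vt = 0.239 × 2680 = 640.52 m and 2√(Dt) = 2√(0.0915 × 2680) = 31.32 m.
Argument (x−vt)/(2√(Dt)) = (648 − 640.52)/31.32 = 0.2388; ½·erfc(0.2388) = 0.3678.
C = 173 × 0.3678 = 63.6 mg/L.

63.6 mg/L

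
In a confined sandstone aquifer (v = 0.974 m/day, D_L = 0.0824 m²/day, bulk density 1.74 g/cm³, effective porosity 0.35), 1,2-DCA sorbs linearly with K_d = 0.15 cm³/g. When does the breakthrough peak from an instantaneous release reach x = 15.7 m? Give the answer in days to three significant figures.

Retardation factor R = 1 + ρ_b·K_d/n = 1 + 1.74 × 0.15/0.35 = 1.746.
Sorption retards both mechanisms: v_R = v/R = 0.5578 m/day, D_R = D/R = 0.04719 m²/day.
Peak time from v_R²t² + 2D_R t − x² = 0: t = (√(D_R² + v_R²x²) − D_R)/v_R².
√(D_R² + v_R²x²) = √(0.04719² + 0.5578² × 15.7²) = 8.758; v_R² = 0.3111.
t = (8.758 − 0.04719)/0.3111 = 28.0 days.

28.0 days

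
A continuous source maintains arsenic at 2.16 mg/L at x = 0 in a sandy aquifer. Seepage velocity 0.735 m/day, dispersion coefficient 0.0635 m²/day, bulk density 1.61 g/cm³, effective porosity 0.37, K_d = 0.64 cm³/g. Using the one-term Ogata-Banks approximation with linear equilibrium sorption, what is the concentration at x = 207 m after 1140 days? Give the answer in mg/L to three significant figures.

2.14 mg/L

Retardation factor R = 1 + ρ_b·K_d/n = 1 + 1.61 × 0.64/0.37 = 3.785.
Sorption retards both mechanisms: v_R = v/R = 0.1942 m/day, D_R = D/R = 0.01678 m²/day.
v_R·t = 0.1942 × 1140 = 221.388 m; 2√(D_R t) = 8.747 m; argument = (207 − 221.388)/8.747 = -1.645.
C = C₀ × ½·erfc(-1.645) = 2.16 × 0.9900 = 2.14 mg/L.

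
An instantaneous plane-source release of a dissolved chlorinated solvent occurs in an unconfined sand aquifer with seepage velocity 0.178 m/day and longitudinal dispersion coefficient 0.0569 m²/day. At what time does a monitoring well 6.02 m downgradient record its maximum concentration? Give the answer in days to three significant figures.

For the 1D instantaneous-source solution, setting ∂C/∂t = 0 at fixed x gives v²t² + 2Dt − x² = 0, so t = (√(D² + v²x²) − D)/v².
√(D² + v²x²) = √(0.0569² + 0.178² × 6.02²) = 1.073; v² = 0.031684.
t = (1.073 − 0.0569)/0.031684 = 32.1 days (vs. the pure-advection estimate x/v = 33.8 d).

32.1 days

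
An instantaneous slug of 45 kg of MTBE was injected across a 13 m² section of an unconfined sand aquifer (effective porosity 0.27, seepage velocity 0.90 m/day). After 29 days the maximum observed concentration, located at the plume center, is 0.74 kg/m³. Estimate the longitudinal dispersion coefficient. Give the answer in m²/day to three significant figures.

0.824 m²/day

At the plume center C_max = M/(n_e·A·√(4πDt)), so D = M²/(4πt·(n_e·A·C_max)²).
n_e·A·C_max = 0.27 × 13 × 0.74 = 2.597 kg/m.
D = 45²/(4π × 29 × 2.597²) = 0.824 m²/day.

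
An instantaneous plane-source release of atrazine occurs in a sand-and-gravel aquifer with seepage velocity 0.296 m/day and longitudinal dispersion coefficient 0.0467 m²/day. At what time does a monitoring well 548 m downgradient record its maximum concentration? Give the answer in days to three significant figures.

1850 days

For the 1D instantaneous-source solution, setting ∂C/∂t = 0 at fixed x gives v²t² + 2Dt − x² = 0, so t = (√(D² + v²x²) − D)/v².
√(D² + v²x²) = √(0.0467² + 0.296² × 548²) = 162.2; v² = 0.087616.
t = (162.2 − 0.0467)/0.087616 = 1850 days (vs. the pure-advection estimate x/v = 1850 d).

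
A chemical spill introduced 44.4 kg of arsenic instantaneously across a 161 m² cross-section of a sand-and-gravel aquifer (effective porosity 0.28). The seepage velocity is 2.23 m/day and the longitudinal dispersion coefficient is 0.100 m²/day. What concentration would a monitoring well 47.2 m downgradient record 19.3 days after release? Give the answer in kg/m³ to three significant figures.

0.0212 kg/m³

For an instantaneous plane source, C(x,t) = M/(n_e·A·√(4πDt)) · exp(−(x−vt)²/(4Dt)), with n_e·A the pore (flow) area.
Plume center vt = 2.23 × 19.3 = 43.039 m, so the well at 47.2 m is 4.161 m downgradient of the peak.
√(4πDt) = 4.925 m, giving peak height M/(n_e·A·√(4πDt)) = 44.4/(0.28 × 161 × 4.925) = 0.2000 kg/m³.
(x−vt)²/(4Dt) = (4.161)²/(4 × 0.100 × 19.3) = 2.243; exp(−2.243) = 0.1061.
C = 0.2000 × 0.1061 = 0.0212 kg/m³.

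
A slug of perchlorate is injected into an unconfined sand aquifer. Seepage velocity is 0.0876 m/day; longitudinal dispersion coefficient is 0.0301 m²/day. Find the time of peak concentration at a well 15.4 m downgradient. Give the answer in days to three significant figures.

172 days

For the 1D instantaneous-source solution, setting ∂C/∂t = 0 at fixed x gives v²t² + 2Dt − x² = 0, so t = (√(D² + v²x²) − D)/v².
√(D² + v²x²) = √(0.0301² + 0.0876² × 15.4²) = 1.349; v² = 0.00767376.
t = (1.349 − 0.0301)/0.00767376 = 172 days (vs. the pure-advection estimate x/v = 176 d).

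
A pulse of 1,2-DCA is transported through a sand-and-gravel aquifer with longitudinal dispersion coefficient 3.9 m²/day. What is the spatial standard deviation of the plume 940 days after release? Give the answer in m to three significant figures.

85.6 m

Dispersive spreading gives a Gaussian with σ² = 2Dt; advection only shifts the center.
σ = √(2 × 3.9 × 940) = 85.6 m.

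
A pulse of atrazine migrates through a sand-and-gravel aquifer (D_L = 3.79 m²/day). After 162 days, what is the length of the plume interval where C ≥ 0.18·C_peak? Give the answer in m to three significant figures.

130 m

The plume is Gaussian with σ = √(2Dt) = √(2 × 3.79 × 162) = 35.04 m.
C/C_peak = exp(−Δx²/(2σ²)) = 0.18 ⇒ Δx = σ·√(−2 ln 0.18) = 35.04 × 1.852 = 64.89 m.
Width = 2Δx = 130 m.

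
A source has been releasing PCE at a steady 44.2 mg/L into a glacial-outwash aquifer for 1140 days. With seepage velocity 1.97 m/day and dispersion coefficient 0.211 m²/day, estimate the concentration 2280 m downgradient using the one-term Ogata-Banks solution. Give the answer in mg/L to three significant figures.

For a continuous step input, C/C₀ ≈ ½·erfc((x−vt)/(2√(Dt))).
vt = 1.97 × 1140 = 2245.8 m and 2√(Dt) = 2√(0.211 × 1140) = 31.02 m.
Argument (x−vt)/(2√(Dt)) = (2280 − 2245.8)/31.02 = 1.103; ½·erfc(1.103) = 0.05939.
C = 44.2 × 0.05939 = 2.63 mg/L.

2.63 mg/L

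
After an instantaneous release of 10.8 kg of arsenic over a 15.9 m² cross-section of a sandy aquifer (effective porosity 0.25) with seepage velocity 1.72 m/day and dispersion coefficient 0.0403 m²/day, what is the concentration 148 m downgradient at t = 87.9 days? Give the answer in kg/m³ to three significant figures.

0.199 kg/m³

For an instantaneous plane source, C(x,t) = M/(n_e·A·√(4πDt)) · exp(−(x−vt)²/(4Dt)), with n_e·A the pore (flow) area.
Plume center vt = 1.72 × 87.9 = 151.188 m, so the well at 148 m is 3.188 m upgradient of the peak.
√(4πDt) = 6.672 m, giving peak height M/(n_e·A·√(4πDt)) = 10.8/(0.25 × 15.9 × 6.672) = 0.4072 kg/m³.
(x−vt)²/(4Dt) = (-3.188)²/(4 × 0.0403 × 87.9) = 0.7173; exp(−0.7173) = 0.4881.
C = 0.4072 × 0.4881 = 0.199 kg/m³.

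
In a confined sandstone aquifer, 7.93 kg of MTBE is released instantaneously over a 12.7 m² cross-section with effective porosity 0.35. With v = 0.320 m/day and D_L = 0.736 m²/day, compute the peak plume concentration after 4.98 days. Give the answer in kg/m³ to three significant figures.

The peak of an instantaneous 1D plume sits at x = vt; there the Gaussian factor is 1 and C_max = M/(n_e·A·√(4πDt)), where n_e·A is the pore area the mass is dissolved in.
√(4πDt) = √(4π × 0.736 × 4.98) = 6.787 m, so C_max = 7.93/(0.35 × 12.7 × 6.787) = 0.263 kg/m³.

0.263 kg/m³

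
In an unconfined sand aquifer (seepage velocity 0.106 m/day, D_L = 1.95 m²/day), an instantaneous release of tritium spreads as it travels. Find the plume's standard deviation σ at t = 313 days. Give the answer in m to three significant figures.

Dispersive spreading gives a Gaussian with σ² = 2Dt; advection only shifts the center.
σ = √(2 × 1.95 × 313) = 34.9 m.

34.9 m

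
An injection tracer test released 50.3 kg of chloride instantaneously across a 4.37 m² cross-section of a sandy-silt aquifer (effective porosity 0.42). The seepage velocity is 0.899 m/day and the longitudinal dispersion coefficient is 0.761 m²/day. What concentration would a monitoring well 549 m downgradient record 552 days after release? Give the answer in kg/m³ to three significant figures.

For an instantaneous plane source, C(x,t) = M/(n_e·A·√(4πDt)) · exp(−(x−vt)²/(4Dt)), with n_e·A the pore (flow) area.
Plume center vt = 0.899 × 552 = 496.248 m, so the well at 549 m is 52.752 m downgradient of the peak.
√(4πDt) = 72.66 m, giving peak height M/(n_e·A·√(4πDt)) = 50.3/(0.42 × 4.37 × 72.66) = 0.3772 kg/m³.
(x−vt)²/(4Dt) = (52.752)²/(4 × 0.761 × 552) = 1.656; exp(−1.656) = 0.1909.
C = 0.3772 × 0.1909 = 0.0720 kg/m³.

0.0720 kg/m³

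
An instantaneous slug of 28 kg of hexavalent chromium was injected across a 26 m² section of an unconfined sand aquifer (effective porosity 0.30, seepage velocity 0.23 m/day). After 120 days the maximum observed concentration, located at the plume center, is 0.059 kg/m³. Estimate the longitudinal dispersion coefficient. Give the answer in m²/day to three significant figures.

2.45 m²/day

At the plume center C_max = M/(n_e·A·√(4πDt)), so D = M²/(4πt·(n_e·A·C_max)²).
n_e·A·C_max = 0.30 × 26 × 0.059 = 0.4602 kg/m.
D = 28²/(4π × 120 × 0.4602²) = 2.45 m²/day.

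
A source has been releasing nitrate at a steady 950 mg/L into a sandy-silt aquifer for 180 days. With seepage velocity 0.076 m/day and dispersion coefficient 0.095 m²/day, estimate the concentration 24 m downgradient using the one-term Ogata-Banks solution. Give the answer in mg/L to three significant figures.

For a continuous step input, C/C₀ ≈ ½·erfc((x−vt)/(2√(Dt))).
vt = 0.076 × 180 = 13.68 m and 2√(Dt) = 2√(0.095 × 180) = 8.270 m.
Argument (x−vt)/(2√(Dt)) = (24 − 13.68)/8.270 = 1.248; ½·erfc(1.248) = 0.03879.
C = 950 × 0.03879 = 36.9 mg/L.

36.9 mg/L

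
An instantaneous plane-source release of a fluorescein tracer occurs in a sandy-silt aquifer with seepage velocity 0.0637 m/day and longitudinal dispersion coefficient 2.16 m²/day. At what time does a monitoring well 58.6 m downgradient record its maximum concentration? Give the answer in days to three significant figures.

For the 1D instantaneous-source solution, setting ∂C/∂t = 0 at fixed x gives v²t² + 2Dt − x² = 0, so t = (√(D² + v²x²) − D)/v².
√(D² + v²x²) = √(2.16² + 0.0637² × 58.6²) = 4.313; v² = 0.00405769.
t = (4.313 − 2.16)/0.00405769 = 531 days (vs. the pure-advection estimate x/v = 920 d).

531 days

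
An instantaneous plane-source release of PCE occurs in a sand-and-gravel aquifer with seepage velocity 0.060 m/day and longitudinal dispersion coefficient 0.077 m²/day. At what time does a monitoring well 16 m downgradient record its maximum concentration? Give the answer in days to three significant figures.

246 days

For the 1D instantaneous-source solution, setting ∂C/∂t = 0 at fixed x gives v²t² + 2Dt − x² = 0, so t = (√(D² + v²x²) − D)/v².
√(D² + v²x²) = √(0.077² + 0.060² × 16²) = 0.9631; v² = 0.0036.
t = (0.9631 − 0.077)/0.0036 = 246 days (vs. the pure-advection estimate x/v = 267 d).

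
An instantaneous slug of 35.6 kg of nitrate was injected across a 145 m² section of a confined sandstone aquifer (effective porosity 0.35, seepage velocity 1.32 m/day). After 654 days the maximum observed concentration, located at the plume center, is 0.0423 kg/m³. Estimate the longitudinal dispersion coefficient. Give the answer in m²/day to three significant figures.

0.0335 m²/day

At the plume center C_max = M/(n_e·A·√(4πDt)), so D = M²/(4πt·(n_e·A·C_max)²).
n_e·A·C_max = 0.35 × 145 × 0.0423 = 2.147 kg/m.
D = 35.6²/(4π × 654 × 2.147²) = 0.0335 m²/day.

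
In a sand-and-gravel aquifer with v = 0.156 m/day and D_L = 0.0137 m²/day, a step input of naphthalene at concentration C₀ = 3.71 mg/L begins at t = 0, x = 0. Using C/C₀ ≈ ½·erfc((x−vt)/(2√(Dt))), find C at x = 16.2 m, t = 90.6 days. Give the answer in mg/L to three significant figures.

For a continuous step input, C/C₀ ≈ ½·erfc((x−vt)/(2√(Dt))).
vt = 0.156 × 90.6 = 14.1336 m and 2√(Dt) = 2√(0.0137 × 90.6) = 2.228 m.
Argument (x−vt)/(2√(Dt)) = (16.2 − 14.1336)/2.228 = 0.9275; ½·erfc(0.9275) = 0.09481.
C = 3.71 × 0.09481 = 0.352 mg/L.

0.352 mg/L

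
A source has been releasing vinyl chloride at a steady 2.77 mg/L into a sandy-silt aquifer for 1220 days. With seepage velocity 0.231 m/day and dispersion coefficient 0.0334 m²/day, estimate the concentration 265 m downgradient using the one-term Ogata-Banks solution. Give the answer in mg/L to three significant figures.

For a continuous step input, C/C₀ ≈ ½·erfc((x−vt)/(2√(Dt))).
vt = 0.231 × 1220 = 281.82 m and 2√(Dt) = 2√(0.0334 × 1220) = 12.77 m.
Argument (x−vt)/(2√(Dt)) = (265 − 281.82)/12.77 = -1.317; ½·erfc(-1.317) = 0.9687.
C = 2.77 × 0.9687 = 2.68 mg/L.

2.68 mg/L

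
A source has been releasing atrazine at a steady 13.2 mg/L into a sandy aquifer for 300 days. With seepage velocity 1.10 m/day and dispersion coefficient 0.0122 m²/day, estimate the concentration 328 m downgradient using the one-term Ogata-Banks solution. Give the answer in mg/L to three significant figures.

For a continuous step input, C/C₀ ≈ ½·erfc((x−vt)/(2√(Dt))).
vt = 1.10 × 300 = 330 m and 2√(Dt) = 2√(0.0122 × 300) = 3.826 m.
Argument (x−vt)/(2√(Dt)) = (328 − 330)/3.826 = -0.5227; ½·erfc(-0.5227) = 0.7701.
C = 13.2 × 0.7701 = 10.2 mg/L.

10.2 mg/L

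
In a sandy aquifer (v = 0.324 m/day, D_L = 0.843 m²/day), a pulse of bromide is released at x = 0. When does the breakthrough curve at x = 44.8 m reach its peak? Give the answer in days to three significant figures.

For the 1D instantaneous-source solution, setting ∂C/∂t = 0 at fixed x gives v²t² + 2Dt − x² = 0, so t = (√(D² + v²x²) − D)/v².
√(D² + v²x²) = √(0.843² + 0.324² × 44.8²) = 14.54; v² = 0.104976.
t = (14.54 − 0.843)/0.104976 = 130 days (vs. the pure-advection estimate x/v = 138 d).

130 days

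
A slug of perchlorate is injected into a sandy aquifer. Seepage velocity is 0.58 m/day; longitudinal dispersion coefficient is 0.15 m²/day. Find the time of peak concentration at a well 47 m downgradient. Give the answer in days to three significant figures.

For the 1D instantaneous-source solution, setting ∂C/∂t = 0 at fixed x gives v²t² + 2Dt − x² = 0, so t = (√(D² + v²x²) − D)/v².
√(D² + v²x²) = √(0.15² + 0.58² × 47²) = 27.26; v² = 0.3364.
t = (27.26 − 0.15)/0.3364 = 80.6 days (vs. the pure-advection estimate x/v = 81.0 d).

80.6 days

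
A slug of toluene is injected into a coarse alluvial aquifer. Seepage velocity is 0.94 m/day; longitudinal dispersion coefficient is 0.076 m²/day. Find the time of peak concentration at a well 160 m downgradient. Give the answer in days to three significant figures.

170 days

For the 1D instantaneous-source solution, setting ∂C/∂t = 0 at fixed x gives v²t² + 2Dt − x² = 0, so t = (√(D² + v²x²) − D)/v².
√(D² + v²x²) = √(0.076² + 0.94² × 160²) = 150.4; v² = 0.8836.
t = (150.4 − 0.076)/0.8836 = 170 days (vs. the pure-advection estimate x/v = 170 d).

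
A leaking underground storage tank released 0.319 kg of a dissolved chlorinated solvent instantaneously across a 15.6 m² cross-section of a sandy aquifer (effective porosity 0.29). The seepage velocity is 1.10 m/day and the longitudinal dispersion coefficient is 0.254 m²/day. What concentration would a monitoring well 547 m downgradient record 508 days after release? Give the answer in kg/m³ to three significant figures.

0.00134 kg/m³

For an instantaneous plane source, C(x,t) = M/(n_e·A·√(4πDt)) · exp(−(x−vt)²/(4Dt)), with n_e·A the pore (flow) area.
Plume center vt = 1.10 × 508 = 558.8 m, so the well at 547 m is 11.8 m upgradient of the peak.
√(4πDt) = 40.27 m, giving peak height M/(n_e·A·√(4πDt)) = 0.319/(0.29 × 15.6 × 40.27) = 0.001751 kg/m³.
(x−vt)²/(4Dt) = (-11.8)²/(4 × 0.254 × 508) = 0.2698; exp(−0.2698) = 0.7635.
C = 0.001751 × 0.7635 = 0.00134 kg/m³.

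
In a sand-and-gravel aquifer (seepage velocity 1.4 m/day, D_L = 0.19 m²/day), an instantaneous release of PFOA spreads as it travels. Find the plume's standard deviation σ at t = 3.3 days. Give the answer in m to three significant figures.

Dispersive spreading gives a Gaussian with σ² = 2Dt; advection only shifts the center.
σ = √(2 × 0.19 × 3.3) = 1.12 m.

1.12 m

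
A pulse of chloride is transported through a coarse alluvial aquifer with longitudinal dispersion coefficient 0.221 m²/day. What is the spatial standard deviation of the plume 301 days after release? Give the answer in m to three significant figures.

Dispersive spreading gives a Gaussian with σ² = 2Dt; advection only shifts the center.
σ = √(2 × 0.221 × 301) = 11.5 m.

11.5 m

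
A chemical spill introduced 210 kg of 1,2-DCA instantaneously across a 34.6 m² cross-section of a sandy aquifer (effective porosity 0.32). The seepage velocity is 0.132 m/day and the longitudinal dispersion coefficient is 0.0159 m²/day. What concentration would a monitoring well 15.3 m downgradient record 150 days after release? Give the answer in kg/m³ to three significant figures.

0.415 kg/m³

For an instantaneous plane source, C(x,t) = M/(n_e·A·√(4πDt)) · exp(−(x−vt)²/(4Dt)), with n_e·A the pore (flow) area.
Plume center vt = 0.132 × 150 = 19.8 m, so the well at 15.3 m is 4.5 m upgradient of the peak.
√(4πDt) = 5.475 m, giving peak height M/(n_e·A·√(4πDt)) = 210/(0.32 × 34.6 × 5.475) = 3.464 kg/m³.
(x−vt)²/(4Dt) = (-4.5)²/(4 × 0.0159 × 150) = 2.123; exp(−2.123) = 0.1197.
C = 3.464 × 0.1197 = 0.415 kg/m³.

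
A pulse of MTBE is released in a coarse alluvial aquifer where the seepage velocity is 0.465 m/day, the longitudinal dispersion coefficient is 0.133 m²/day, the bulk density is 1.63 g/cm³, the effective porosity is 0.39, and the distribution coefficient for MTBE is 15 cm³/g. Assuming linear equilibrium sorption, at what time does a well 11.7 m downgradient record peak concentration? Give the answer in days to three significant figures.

1560 days

Retardation factor R = 1 + ρ_b·K_d/n = 1 + 1.63 × 15/0.39 = 63.69.
Sorption retards both mechanisms: v_R = v/R = 0.007301 m/day, D_R = D/R = 0.002088 m²/day.
Peak time from v_R²t² + 2D_R t − x² = 0: t = (√(D_R² + v_R²x²) − D_R)/v_R².
√(D_R² + v_R²x²) = √(0.002088² + 0.007301² × 11.7²) = 0.08545; v_R² = 5.330e-05.
t = (0.08545 − 0.002088)/5.330e-05 = 1560 days.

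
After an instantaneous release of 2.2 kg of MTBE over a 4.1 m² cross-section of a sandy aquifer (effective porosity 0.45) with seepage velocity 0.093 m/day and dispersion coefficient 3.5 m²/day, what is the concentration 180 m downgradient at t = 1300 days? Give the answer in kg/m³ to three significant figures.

For an instantaneous plane source, C(x,t) = M/(n_e·A·√(4πDt)) · exp(−(x−vt)²/(4Dt)), with n_e·A the pore (flow) area.
Plume center vt = 0.093 × 1300 = 120.9 m, so the well at 180 m is 59.1 m downgradient of the peak.
√(4πDt) = 239.1 m, giving peak height M/(n_e·A·√(4πDt)) = 2.2/(0.45 × 4.1 × 239.1) = 0.004987 kg/m³.
(x−vt)²/(4Dt) = (59.1)²/(4 × 3.5 × 1300) = 0.1919; exp(−0.1919) = 0.8254.
C = 0.004987 × 0.8254 = 0.00412 kg/m³.

0.00412 kg/m³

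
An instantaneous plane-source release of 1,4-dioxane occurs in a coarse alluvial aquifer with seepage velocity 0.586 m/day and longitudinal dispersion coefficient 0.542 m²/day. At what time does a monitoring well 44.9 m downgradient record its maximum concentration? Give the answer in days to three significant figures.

75.1 days

For the 1D instantaneous-source solution, setting ∂C/∂t = 0 at fixed x gives v²t² + 2Dt − x² = 0, so t = (√(D² + v²x²) − D)/v².
√(D² + v²x²) = √(0.542² + 0.586² × 44.9²) = 26.32; v² = 0.343396.
t = (26.32 − 0.542)/0.343396 = 75.1 days (vs. the pure-advection estimate x/v = 76.6 d).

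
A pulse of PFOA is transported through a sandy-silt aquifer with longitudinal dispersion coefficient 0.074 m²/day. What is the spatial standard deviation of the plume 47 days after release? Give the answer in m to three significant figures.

Dispersive spreading gives a Gaussian with σ² = 2Dt; advection only shifts the center.
σ = √(2 × 0.074 × 47) = 2.64 m.

2.64 m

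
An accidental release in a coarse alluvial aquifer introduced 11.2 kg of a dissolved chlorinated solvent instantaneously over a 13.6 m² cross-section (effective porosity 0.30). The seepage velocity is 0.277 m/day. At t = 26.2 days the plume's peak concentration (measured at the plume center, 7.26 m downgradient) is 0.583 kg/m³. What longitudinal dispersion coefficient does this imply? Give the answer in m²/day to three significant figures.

At the plume center C_max = M/(n_e·A·√(4πDt)), so D = M²/(4πt·(n_e·A·C_max)²).
n_e·A·C_max = 0.30 × 13.6 × 0.583 = 2.379 kg/m.
D = 11.2²/(4π × 26.2 × 2.379²) = 0.0673 m²/day.

0.0673 m²/day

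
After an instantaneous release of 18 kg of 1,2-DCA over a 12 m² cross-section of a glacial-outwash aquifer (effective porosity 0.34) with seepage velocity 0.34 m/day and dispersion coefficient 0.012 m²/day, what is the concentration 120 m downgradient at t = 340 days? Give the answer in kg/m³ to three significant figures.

For an instantaneous plane source, C(x,t) = M/(n_e·A·√(4πDt)) · exp(−(x−vt)²/(4Dt)), with n_e·A the pore (flow) area.
Plume center vt = 0.34 × 340 = 115.6 m, so the well at 120 m is 4.4 m downgradient of the peak.
√(4πDt) = 7.160 m, giving peak height M/(n_e·A·√(4πDt)) = 18/(0.34 × 12 × 7.160) = 0.6162 kg/m³.
(x−vt)²/(4Dt) = (4.4)²/(4 × 0.012 × 340) = 1.186; exp(−1.186) = 0.3054.
C = 0.6162 × 0.3054 = 0.188 kg/m³.

0.188 kg/m³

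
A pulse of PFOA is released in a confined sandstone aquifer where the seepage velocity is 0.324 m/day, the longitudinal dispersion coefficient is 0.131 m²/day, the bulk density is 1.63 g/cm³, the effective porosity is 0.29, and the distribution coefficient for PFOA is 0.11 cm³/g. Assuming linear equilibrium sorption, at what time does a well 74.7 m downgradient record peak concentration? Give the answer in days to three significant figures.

371 days

Retardation factor R = 1 + ρ_b·K_d/n = 1 + 1.63 × 0.11/0.29 = 1.618.
Sorption retards both mechanisms: v_R = v/R = 0.2002 m/day, D_R = D/R = 0.08096 m²/day.
Peak time from v_R²t² + 2D_R t − x² = 0: t = (√(D_R² + v_R²x²) − D_R)/v_R².
√(D_R² + v_R²x²) = √(0.08096² + 0.2002² × 74.7²) = 14.96; v_R² = 0.04008.
t = (14.96 − 0.08096)/0.04008 = 371 days.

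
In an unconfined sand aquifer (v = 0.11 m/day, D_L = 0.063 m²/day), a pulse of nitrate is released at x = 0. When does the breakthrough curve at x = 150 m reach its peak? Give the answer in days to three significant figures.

For the 1D instantaneous-source solution, setting ∂C/∂t = 0 at fixed x gives v²t² + 2Dt − x² = 0, so t = (√(D² + v²x²) − D)/v².
√(D² + v²x²) = √(0.063² + 0.11² × 150²) = 16.50; v² = 0.0121.
t = (16.50 − 0.063)/0.0121 = 1360 days (vs. the pure-advection estimate x/v = 1360 d).

1360 days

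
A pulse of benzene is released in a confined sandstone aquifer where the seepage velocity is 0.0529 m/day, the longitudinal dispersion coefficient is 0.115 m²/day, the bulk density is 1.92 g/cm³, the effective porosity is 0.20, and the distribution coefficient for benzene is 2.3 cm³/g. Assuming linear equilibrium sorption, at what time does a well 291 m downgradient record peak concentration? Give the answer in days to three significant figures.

Retardation factor R = 1 + ρ_b·K_d/n = 1 + 1.92 × 2.3/0.20 = 23.08.
Sorption retards both mechanisms: v_R = v/R = 0.002292 m/day, D_R = D/R = 0.004983 m²/day.
Peak time from v_R²t² + 2D_R t − x² = 0: t = (√(D_R² + v_R²x²) − D_R)/v_R².
√(D_R² + v_R²x²) = √(0.004983² + 0.002292² × 291²) = 0.6670; v_R² = 5.253e-06.
t = (0.6670 − 0.004983)/5.253e-06 = 126000 days.

126000 days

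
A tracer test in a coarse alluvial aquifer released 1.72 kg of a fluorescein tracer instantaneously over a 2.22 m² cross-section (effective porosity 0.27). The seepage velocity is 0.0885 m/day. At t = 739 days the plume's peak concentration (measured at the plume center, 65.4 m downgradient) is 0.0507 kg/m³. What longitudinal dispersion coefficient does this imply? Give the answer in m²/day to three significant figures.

At the plume center C_max = M/(n_e·A·√(4πDt)), so D = M²/(4πt·(n_e·A·C_max)²).
n_e·A·C_max = 0.27 × 2.22 × 0.0507 = 0.03039 kg/m.
D = 1.72²/(4π × 739 × 0.03039²) = 0.345 m²/day.

0.345 m²/day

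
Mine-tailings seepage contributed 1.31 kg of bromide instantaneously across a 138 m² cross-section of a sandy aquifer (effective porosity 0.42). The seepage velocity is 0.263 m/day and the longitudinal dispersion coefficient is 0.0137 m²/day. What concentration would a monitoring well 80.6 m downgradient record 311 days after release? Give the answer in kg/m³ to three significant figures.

For an instantaneous plane source, C(x,t) = M/(n_e·A·√(4πDt)) · exp(−(x−vt)²/(4Dt)), with n_e·A the pore (flow) area.
Plume center vt = 0.263 × 311 = 81.793 m, so the well at 80.6 m is 1.193 m upgradient of the peak.
√(4πDt) = 7.317 m, giving peak height M/(n_e·A·√(4πDt)) = 1.31/(0.42 × 138 × 7.317) = 0.003089 kg/m³.
(x−vt)²/(4Dt) = (-1.193)²/(4 × 0.0137 × 311) = 0.08351; exp(−0.08351) = 0.9199.
C = 0.003089 × 0.9199 = 0.00284 kg/m³.

0.00284 kg/m³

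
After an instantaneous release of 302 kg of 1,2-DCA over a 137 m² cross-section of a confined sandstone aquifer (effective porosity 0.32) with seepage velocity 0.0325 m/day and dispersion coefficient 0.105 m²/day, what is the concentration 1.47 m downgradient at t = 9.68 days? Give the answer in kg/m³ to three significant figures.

1.39 kg/m³

For an instantaneous plane source, C(x,t) = M/(n_e·A·√(4πDt)) · exp(−(x−vt)²/(4Dt)), with n_e·A the pore (flow) area.
Plume center vt = 0.0325 × 9.68 = 0.3146 m, so the well at 1.47 m is 1.1554 m downgradient of the peak.
√(4πDt) = 3.574 m, giving peak height M/(n_e·A·√(4πDt)) = 302/(0.32 × 137 × 3.574) = 1.927 kg/m³.
(x−vt)²/(4Dt) = (1.1554)²/(4 × 0.105 × 9.68) = 0.3284; exp(−0.3284) = 0.7201.
C = 1.927 × 0.7201 = 1.39 kg/m³.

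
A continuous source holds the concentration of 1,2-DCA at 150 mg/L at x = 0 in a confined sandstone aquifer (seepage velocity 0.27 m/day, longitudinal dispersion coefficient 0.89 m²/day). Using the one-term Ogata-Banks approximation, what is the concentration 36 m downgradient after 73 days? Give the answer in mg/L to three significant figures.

For a continuous step input, C/C₀ ≈ ½·erfc((x−vt)/(2√(Dt))).
vt = 0.27 × 73 = 19.71 m and 2√(Dt) = 2√(0.89 × 73) = 16.12 m.
Argument (x−vt)/(2√(Dt)) = (36 − 19.71)/16.12 = 1.011; ½·erfc(1.011) = 0.07639.
C = 150 × 0.07639 = 11.5 mg/L.

11.5 mg/L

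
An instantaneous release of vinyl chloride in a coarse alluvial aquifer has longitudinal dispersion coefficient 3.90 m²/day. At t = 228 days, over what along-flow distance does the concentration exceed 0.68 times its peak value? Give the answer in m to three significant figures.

The plume is Gaussian with σ = √(2Dt) = √(2 × 3.90 × 228) = 42.17 m.
C/C_peak = exp(−Δx²/(2σ²)) = 0.68 ⇒ Δx = σ·√(−2 ln 0.68) = 42.17 × 0.8783 = 37.04 m.
Width = 2Δx = 74.1 m.

74.1 m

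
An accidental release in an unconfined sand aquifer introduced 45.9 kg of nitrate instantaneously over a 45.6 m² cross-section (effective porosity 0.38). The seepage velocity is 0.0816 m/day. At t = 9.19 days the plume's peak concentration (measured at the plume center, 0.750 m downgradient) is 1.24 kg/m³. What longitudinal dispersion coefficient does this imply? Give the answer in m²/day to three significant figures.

At the plume center C_max = M/(n_e·A·√(4πDt)), so D = M²/(4πt·(n_e·A·C_max)²).
n_e·A·C_max = 0.38 × 45.6 × 1.24 = 21.49 kg/m.
D = 45.9²/(4π × 9.19 × 21.49²) = 0.0395 m²/day.

0.0395 m²/day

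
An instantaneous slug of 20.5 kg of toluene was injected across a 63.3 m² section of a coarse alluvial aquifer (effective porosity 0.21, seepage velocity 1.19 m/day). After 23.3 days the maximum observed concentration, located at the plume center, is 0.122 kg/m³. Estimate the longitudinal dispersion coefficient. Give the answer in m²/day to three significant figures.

At the plume center C_max = M/(n_e·A·√(4πDt)), so D = M²/(4πt·(n_e·A·C_max)²).
n_e·A·C_max = 0.21 × 63.3 × 0.122 = 1.622 kg/m.
D = 20.5²/(4π × 23.3 × 1.622²) = 0.546 m²/day.

0.546 m²/day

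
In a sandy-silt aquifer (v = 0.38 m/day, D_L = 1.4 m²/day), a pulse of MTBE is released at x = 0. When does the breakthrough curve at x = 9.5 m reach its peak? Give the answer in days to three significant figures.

For the 1D instantaneous-source solution, setting ∂C/∂t = 0 at fixed x gives v²t² + 2Dt − x² = 0, so t = (√(D² + v²x²) − D)/v².
√(D² + v²x²) = √(1.4² + 0.38² × 9.5²) = 3.872; v² = 0.1444.
t = (3.872 − 1.4)/0.1444 = 17.1 days (vs. the pure-advection estimate x/v = 25.0 d).

17.1 days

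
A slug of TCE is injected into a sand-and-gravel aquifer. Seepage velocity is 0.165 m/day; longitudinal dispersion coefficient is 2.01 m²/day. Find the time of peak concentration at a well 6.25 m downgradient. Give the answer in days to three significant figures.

For the 1D instantaneous-source solution, setting ∂C/∂t = 0 at fixed x gives v²t² + 2Dt − x² = 0, so t = (√(D² + v²x²) − D)/v².
√(D² + v²x²) = √(2.01² + 0.165² × 6.25²) = 2.259; v² = 0.027225.
t = (2.259 − 2.01)/0.027225 = 9.15 days (vs. the pure-advection estimate x/v = 37.9 d).

9.15 days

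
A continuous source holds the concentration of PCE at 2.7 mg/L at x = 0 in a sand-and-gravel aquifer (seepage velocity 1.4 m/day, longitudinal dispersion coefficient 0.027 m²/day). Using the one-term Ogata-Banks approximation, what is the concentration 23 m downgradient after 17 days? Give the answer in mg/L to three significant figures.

For a continuous step input, C/C₀ ≈ ½·erfc((x−vt)/(2√(Dt))).
vt = 1.4 × 17 = 23.8 m and 2√(Dt) = 2√(0.027 × 17) = 1.355 m.
Argument (x−vt)/(2√(Dt)) = (23 − 23.8)/1.355 = -0.5904; ½·erfc(-0.5904) = 0.7981.
C = 2.7 × 0.7981 = 2.15 mg/L.

2.15 mg/L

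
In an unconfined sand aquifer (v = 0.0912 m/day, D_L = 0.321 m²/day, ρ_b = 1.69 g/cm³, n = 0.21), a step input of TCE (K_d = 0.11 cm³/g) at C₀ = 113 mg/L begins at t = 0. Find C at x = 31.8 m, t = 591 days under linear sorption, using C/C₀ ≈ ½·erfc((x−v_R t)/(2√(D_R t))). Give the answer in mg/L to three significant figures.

46.4 mg/L

Retardation factor R = 1 + ρ_b·K_d/n = 1 + 1.69 × 0.11/0.21 = 1.885.
Sorption retards both mechanisms: v_R = v/R = 0.04838 m/day, D_R = D/R = 0.1703 m²/day.
v_R·t = 0.04838 × 591 = 28.59258 m; 2√(D_R t) = 20.06 m; argument = (31.8 − 28.59258)/20.06 = 0.1599.
C = C₀ × ½·erfc(0.1599) = 113 × 0.4105 = 46.4 mg/L.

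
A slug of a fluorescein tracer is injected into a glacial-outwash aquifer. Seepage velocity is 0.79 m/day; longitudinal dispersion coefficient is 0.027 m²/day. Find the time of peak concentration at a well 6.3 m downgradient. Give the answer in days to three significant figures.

7.93 days

For the 1D instantaneous-source solution, setting ∂C/∂t = 0 at fixed x gives v²t² + 2Dt − x² = 0, so t = (√(D² + v²x²) − D)/v².
√(D² + v²x²) = √(0.027² + 0.79² × 6.3²) = 4.977; v² = 0.6241.
t = (4.977 − 0.027)/0.6241 = 7.93 days (vs. the pure-advection estimate x/v = 7.97 d).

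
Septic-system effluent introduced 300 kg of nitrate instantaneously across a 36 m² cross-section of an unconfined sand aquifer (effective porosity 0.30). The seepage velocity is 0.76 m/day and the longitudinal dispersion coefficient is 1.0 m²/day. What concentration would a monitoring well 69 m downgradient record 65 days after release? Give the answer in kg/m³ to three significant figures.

For an instantaneous plane source, C(x,t) = M/(n_e·A·√(4πDt)) · exp(−(x−vt)²/(4Dt)), with n_e·A the pore (flow) area.
Plume center vt = 0.76 × 65 = 49.4 m, so the well at 69 m is 19.6 m downgradient of the peak.
√(4πDt) = 28.58 m, giving peak height M/(n_e·A·√(4πDt)) = 300/(0.30 × 36 × 28.58) = 0.9719 kg/m³.
(x−vt)²/(4Dt) = (19.6)²/(4 × 1.0 × 65) = 1.478; exp(−1.478) = 0.2281.
C = 0.9719 × 0.2281 = 0.222 kg/m³.

0.222 kg/m³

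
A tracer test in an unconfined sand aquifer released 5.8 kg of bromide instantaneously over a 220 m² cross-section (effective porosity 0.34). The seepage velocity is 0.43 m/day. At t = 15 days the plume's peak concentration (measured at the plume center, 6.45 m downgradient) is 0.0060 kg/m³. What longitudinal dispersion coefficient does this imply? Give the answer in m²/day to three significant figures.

0.886 m²/day

At the plume center C_max = M/(n_e·A·√(4πDt)), so D = M²/(4πt·(n_e·A·C_max)²).
n_e·A·C_max = 0.34 × 220 × 0.0060 = 0.4488 kg/m.
D = 5.8²/(4π × 15 × 0.4488²) = 0.886 m²/day.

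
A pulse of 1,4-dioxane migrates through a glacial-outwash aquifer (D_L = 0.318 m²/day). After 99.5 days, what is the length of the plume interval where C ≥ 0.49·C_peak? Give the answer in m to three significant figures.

The plume is Gaussian with σ = √(2Dt) = √(2 × 0.318 × 99.5) = 7.955 m.
C/C_peak = exp(−Δx²/(2σ²)) = 0.49 ⇒ Δx = σ·√(−2 ln 0.49) = 7.955 × 1.194 = 9.498 m.
Width = 2Δx = 19.0 m.

19.0 m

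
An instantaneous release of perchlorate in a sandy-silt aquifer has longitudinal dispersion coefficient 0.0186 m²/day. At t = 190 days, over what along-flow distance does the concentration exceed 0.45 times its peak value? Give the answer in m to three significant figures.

6.72 m

The plume is Gaussian with σ = √(2Dt) = √(2 × 0.0186 × 190) = 2.659 m.
C/C_peak = exp(−Δx²/(2σ²)) = 0.45 ⇒ Δx = σ·√(−2 ln 0.45) = 2.659 × 1.264 = 3.361 m.
Width = 2Δx = 6.72 m.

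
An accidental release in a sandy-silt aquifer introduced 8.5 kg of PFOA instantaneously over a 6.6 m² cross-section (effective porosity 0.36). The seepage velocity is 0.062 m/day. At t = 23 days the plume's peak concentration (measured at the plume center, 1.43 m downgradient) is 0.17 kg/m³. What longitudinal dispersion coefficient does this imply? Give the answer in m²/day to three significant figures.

1.53 m²/day

At the plume center C_max = M/(n_e·A·√(4πDt)), so D = M²/(4πt·(n_e·A·C_max)²).
n_e·A·C_max = 0.36 × 6.6 × 0.17 = 0.4039 kg/m.
D = 8.5²/(4π × 23 × 0.4039²) = 1.53 m²/day.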